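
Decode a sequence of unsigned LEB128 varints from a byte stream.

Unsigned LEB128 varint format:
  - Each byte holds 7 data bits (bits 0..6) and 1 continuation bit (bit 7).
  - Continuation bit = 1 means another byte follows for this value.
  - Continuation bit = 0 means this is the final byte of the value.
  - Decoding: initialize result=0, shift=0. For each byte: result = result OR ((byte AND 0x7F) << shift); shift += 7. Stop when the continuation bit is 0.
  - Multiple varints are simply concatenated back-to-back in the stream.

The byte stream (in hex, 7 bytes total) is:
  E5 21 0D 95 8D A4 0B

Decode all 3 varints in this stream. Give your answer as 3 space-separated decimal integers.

  byte[0]=0xE5 cont=1 payload=0x65=101: acc |= 101<<0 -> acc=101 shift=7
  byte[1]=0x21 cont=0 payload=0x21=33: acc |= 33<<7 -> acc=4325 shift=14 [end]
Varint 1: bytes[0:2] = E5 21 -> value 4325 (2 byte(s))
  byte[2]=0x0D cont=0 payload=0x0D=13: acc |= 13<<0 -> acc=13 shift=7 [end]
Varint 2: bytes[2:3] = 0D -> value 13 (1 byte(s))
  byte[3]=0x95 cont=1 payload=0x15=21: acc |= 21<<0 -> acc=21 shift=7
  byte[4]=0x8D cont=1 payload=0x0D=13: acc |= 13<<7 -> acc=1685 shift=14
  byte[5]=0xA4 cont=1 payload=0x24=36: acc |= 36<<14 -> acc=591509 shift=21
  byte[6]=0x0B cont=0 payload=0x0B=11: acc |= 11<<21 -> acc=23660181 shift=28 [end]
Varint 3: bytes[3:7] = 95 8D A4 0B -> value 23660181 (4 byte(s))

Answer: 4325 13 23660181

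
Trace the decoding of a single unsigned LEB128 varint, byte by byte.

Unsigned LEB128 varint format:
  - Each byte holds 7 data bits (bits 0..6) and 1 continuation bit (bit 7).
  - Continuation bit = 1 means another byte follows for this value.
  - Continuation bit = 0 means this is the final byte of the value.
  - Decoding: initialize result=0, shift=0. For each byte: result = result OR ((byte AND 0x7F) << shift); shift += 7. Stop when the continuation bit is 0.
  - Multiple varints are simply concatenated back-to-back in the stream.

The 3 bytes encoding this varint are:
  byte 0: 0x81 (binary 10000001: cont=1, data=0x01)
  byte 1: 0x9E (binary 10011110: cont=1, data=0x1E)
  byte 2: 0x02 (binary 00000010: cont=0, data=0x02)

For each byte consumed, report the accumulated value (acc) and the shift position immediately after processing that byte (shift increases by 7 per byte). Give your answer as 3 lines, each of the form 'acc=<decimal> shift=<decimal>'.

byte 0=0x81: payload=0x01=1, contrib = 1<<0 = 1; acc -> 1, shift -> 7
byte 1=0x9E: payload=0x1E=30, contrib = 30<<7 = 3840; acc -> 3841, shift -> 14
byte 2=0x02: payload=0x02=2, contrib = 2<<14 = 32768; acc -> 36609, shift -> 21

Answer: acc=1 shift=7
acc=3841 shift=14
acc=36609 shift=21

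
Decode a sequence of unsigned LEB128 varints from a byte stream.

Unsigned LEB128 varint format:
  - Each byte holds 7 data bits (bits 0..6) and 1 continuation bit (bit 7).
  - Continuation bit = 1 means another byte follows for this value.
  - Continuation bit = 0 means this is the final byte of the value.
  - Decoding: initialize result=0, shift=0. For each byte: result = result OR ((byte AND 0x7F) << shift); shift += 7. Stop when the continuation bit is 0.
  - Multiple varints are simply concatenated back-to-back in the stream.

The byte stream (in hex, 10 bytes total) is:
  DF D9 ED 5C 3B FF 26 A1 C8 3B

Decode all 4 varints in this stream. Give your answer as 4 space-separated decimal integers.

Answer: 194735327 59 4991 975905

Derivation:
  byte[0]=0xDF cont=1 payload=0x5F=95: acc |= 95<<0 -> acc=95 shift=7
  byte[1]=0xD9 cont=1 payload=0x59=89: acc |= 89<<7 -> acc=11487 shift=14
  byte[2]=0xED cont=1 payload=0x6D=109: acc |= 109<<14 -> acc=1797343 shift=21
  byte[3]=0x5C cont=0 payload=0x5C=92: acc |= 92<<21 -> acc=194735327 shift=28 [end]
Varint 1: bytes[0:4] = DF D9 ED 5C -> value 194735327 (4 byte(s))
  byte[4]=0x3B cont=0 payload=0x3B=59: acc |= 59<<0 -> acc=59 shift=7 [end]
Varint 2: bytes[4:5] = 3B -> value 59 (1 byte(s))
  byte[5]=0xFF cont=1 payload=0x7F=127: acc |= 127<<0 -> acc=127 shift=7
  byte[6]=0x26 cont=0 payload=0x26=38: acc |= 38<<7 -> acc=4991 shift=14 [end]
Varint 3: bytes[5:7] = FF 26 -> value 4991 (2 byte(s))
  byte[7]=0xA1 cont=1 payload=0x21=33: acc |= 33<<0 -> acc=33 shift=7
  byte[8]=0xC8 cont=1 payload=0x48=72: acc |= 72<<7 -> acc=9249 shift=14
  byte[9]=0x3B cont=0 payload=0x3B=59: acc |= 59<<14 -> acc=975905 shift=21 [end]
Varint 4: bytes[7:10] = A1 C8 3B -> value 975905 (3 byte(s))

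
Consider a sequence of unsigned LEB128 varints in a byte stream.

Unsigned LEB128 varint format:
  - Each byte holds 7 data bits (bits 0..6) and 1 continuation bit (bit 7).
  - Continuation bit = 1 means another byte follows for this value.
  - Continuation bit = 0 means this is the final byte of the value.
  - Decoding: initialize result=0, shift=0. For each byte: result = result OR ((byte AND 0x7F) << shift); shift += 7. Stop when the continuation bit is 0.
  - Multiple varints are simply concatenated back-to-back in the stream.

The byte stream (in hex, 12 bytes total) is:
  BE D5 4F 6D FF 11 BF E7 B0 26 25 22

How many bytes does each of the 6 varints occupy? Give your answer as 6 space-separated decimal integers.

  byte[0]=0xBE cont=1 payload=0x3E=62: acc |= 62<<0 -> acc=62 shift=7
  byte[1]=0xD5 cont=1 payload=0x55=85: acc |= 85<<7 -> acc=10942 shift=14
  byte[2]=0x4F cont=0 payload=0x4F=79: acc |= 79<<14 -> acc=1305278 shift=21 [end]
Varint 1: bytes[0:3] = BE D5 4F -> value 1305278 (3 byte(s))
  byte[3]=0x6D cont=0 payload=0x6D=109: acc |= 109<<0 -> acc=109 shift=7 [end]
Varint 2: bytes[3:4] = 6D -> value 109 (1 byte(s))
  byte[4]=0xFF cont=1 payload=0x7F=127: acc |= 127<<0 -> acc=127 shift=7
  byte[5]=0x11 cont=0 payload=0x11=17: acc |= 17<<7 -> acc=2303 shift=14 [end]
Varint 3: bytes[4:6] = FF 11 -> value 2303 (2 byte(s))
  byte[6]=0xBF cont=1 payload=0x3F=63: acc |= 63<<0 -> acc=63 shift=7
  byte[7]=0xE7 cont=1 payload=0x67=103: acc |= 103<<7 -> acc=13247 shift=14
  byte[8]=0xB0 cont=1 payload=0x30=48: acc |= 48<<14 -> acc=799679 shift=21
  byte[9]=0x26 cont=0 payload=0x26=38: acc |= 38<<21 -> acc=80491455 shift=28 [end]
Varint 4: bytes[6:10] = BF E7 B0 26 -> value 80491455 (4 byte(s))
  byte[10]=0x25 cont=0 payload=0x25=37: acc |= 37<<0 -> acc=37 shift=7 [end]
Varint 5: bytes[10:11] = 25 -> value 37 (1 byte(s))
  byte[11]=0x22 cont=0 payload=0x22=34: acc |= 34<<0 -> acc=34 shift=7 [end]
Varint 6: bytes[11:12] = 22 -> value 34 (1 byte(s))

Answer: 3 1 2 4 1 1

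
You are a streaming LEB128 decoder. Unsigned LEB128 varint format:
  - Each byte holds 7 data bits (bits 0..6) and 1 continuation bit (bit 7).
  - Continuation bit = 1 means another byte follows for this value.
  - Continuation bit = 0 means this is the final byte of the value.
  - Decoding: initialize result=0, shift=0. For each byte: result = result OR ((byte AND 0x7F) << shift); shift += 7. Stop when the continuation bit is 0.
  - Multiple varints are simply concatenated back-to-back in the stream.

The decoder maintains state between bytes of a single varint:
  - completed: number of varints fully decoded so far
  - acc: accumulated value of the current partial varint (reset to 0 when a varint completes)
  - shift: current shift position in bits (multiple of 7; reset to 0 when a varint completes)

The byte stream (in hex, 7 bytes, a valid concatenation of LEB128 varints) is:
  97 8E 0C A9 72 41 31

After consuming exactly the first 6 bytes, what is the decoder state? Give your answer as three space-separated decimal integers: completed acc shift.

Answer: 3 0 0

Derivation:
byte[0]=0x97 cont=1 payload=0x17: acc |= 23<<0 -> completed=0 acc=23 shift=7
byte[1]=0x8E cont=1 payload=0x0E: acc |= 14<<7 -> completed=0 acc=1815 shift=14
byte[2]=0x0C cont=0 payload=0x0C: varint #1 complete (value=198423); reset -> completed=1 acc=0 shift=0
byte[3]=0xA9 cont=1 payload=0x29: acc |= 41<<0 -> completed=1 acc=41 shift=7
byte[4]=0x72 cont=0 payload=0x72: varint #2 complete (value=14633); reset -> completed=2 acc=0 shift=0
byte[5]=0x41 cont=0 payload=0x41: varint #3 complete (value=65); reset -> completed=3 acc=0 shift=0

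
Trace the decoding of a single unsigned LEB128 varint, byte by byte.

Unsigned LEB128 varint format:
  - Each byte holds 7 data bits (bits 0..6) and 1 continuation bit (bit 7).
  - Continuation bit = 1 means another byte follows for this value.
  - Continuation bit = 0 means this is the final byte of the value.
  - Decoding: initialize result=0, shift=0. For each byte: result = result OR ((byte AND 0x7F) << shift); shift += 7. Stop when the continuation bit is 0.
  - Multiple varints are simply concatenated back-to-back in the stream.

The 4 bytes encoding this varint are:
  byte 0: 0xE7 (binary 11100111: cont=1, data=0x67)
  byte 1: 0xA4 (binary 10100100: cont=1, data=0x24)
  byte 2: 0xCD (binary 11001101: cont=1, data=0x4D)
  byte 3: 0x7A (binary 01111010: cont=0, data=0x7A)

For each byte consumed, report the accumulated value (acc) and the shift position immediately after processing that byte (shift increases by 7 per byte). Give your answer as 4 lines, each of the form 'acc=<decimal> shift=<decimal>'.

byte 0=0xE7: payload=0x67=103, contrib = 103<<0 = 103; acc -> 103, shift -> 7
byte 1=0xA4: payload=0x24=36, contrib = 36<<7 = 4608; acc -> 4711, shift -> 14
byte 2=0xCD: payload=0x4D=77, contrib = 77<<14 = 1261568; acc -> 1266279, shift -> 21
byte 3=0x7A: payload=0x7A=122, contrib = 122<<21 = 255852544; acc -> 257118823, shift -> 28

Answer: acc=103 shift=7
acc=4711 shift=14
acc=1266279 shift=21
acc=257118823 shift=28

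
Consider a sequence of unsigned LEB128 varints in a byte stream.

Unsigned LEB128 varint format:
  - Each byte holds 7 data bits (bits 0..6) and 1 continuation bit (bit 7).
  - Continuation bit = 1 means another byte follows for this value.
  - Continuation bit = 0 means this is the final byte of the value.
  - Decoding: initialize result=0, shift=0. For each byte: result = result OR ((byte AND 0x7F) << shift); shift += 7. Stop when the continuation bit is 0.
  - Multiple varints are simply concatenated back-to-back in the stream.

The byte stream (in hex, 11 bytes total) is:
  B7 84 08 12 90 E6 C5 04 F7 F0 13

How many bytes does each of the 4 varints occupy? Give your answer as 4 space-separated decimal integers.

  byte[0]=0xB7 cont=1 payload=0x37=55: acc |= 55<<0 -> acc=55 shift=7
  byte[1]=0x84 cont=1 payload=0x04=4: acc |= 4<<7 -> acc=567 shift=14
  byte[2]=0x08 cont=0 payload=0x08=8: acc |= 8<<14 -> acc=131639 shift=21 [end]
Varint 1: bytes[0:3] = B7 84 08 -> value 131639 (3 byte(s))
  byte[3]=0x12 cont=0 payload=0x12=18: acc |= 18<<0 -> acc=18 shift=7 [end]
Varint 2: bytes[3:4] = 12 -> value 18 (1 byte(s))
  byte[4]=0x90 cont=1 payload=0x10=16: acc |= 16<<0 -> acc=16 shift=7
  byte[5]=0xE6 cont=1 payload=0x66=102: acc |= 102<<7 -> acc=13072 shift=14
  byte[6]=0xC5 cont=1 payload=0x45=69: acc |= 69<<14 -> acc=1143568 shift=21
  byte[7]=0x04 cont=0 payload=0x04=4: acc |= 4<<21 -> acc=9532176 shift=28 [end]
Varint 3: bytes[4:8] = 90 E6 C5 04 -> value 9532176 (4 byte(s))
  byte[8]=0xF7 cont=1 payload=0x77=119: acc |= 119<<0 -> acc=119 shift=7
  byte[9]=0xF0 cont=1 payload=0x70=112: acc |= 112<<7 -> acc=14455 shift=14
  byte[10]=0x13 cont=0 payload=0x13=19: acc |= 19<<14 -> acc=325751 shift=21 [end]
Varint 4: bytes[8:11] = F7 F0 13 -> value 325751 (3 byte(s))

Answer: 3 1 4 3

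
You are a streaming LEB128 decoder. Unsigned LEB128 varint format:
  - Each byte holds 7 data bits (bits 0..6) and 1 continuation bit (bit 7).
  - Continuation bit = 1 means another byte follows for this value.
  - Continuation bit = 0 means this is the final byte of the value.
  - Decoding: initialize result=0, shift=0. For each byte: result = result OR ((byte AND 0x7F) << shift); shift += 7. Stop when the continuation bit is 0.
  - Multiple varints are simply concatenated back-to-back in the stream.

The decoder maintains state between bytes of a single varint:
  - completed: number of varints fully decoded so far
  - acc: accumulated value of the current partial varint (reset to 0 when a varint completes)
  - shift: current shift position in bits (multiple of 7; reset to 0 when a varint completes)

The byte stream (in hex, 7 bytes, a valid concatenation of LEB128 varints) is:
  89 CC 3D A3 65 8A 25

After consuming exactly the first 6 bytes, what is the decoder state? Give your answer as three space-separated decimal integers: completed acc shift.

Answer: 2 10 7

Derivation:
byte[0]=0x89 cont=1 payload=0x09: acc |= 9<<0 -> completed=0 acc=9 shift=7
byte[1]=0xCC cont=1 payload=0x4C: acc |= 76<<7 -> completed=0 acc=9737 shift=14
byte[2]=0x3D cont=0 payload=0x3D: varint #1 complete (value=1009161); reset -> completed=1 acc=0 shift=0
byte[3]=0xA3 cont=1 payload=0x23: acc |= 35<<0 -> completed=1 acc=35 shift=7
byte[4]=0x65 cont=0 payload=0x65: varint #2 complete (value=12963); reset -> completed=2 acc=0 shift=0
byte[5]=0x8A cont=1 payload=0x0A: acc |= 10<<0 -> completed=2 acc=10 shift=7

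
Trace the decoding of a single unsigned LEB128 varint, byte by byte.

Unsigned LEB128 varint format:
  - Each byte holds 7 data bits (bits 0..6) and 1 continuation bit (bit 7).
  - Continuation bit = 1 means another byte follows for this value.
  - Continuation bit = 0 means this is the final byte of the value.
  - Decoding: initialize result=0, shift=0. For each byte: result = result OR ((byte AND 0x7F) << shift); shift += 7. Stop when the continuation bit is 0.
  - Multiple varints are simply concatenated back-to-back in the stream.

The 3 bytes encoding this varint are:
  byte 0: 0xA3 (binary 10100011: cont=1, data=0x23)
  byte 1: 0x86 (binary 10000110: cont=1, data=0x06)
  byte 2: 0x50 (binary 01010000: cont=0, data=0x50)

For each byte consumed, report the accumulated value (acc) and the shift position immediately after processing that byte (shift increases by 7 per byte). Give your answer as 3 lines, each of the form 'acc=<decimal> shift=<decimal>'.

byte 0=0xA3: payload=0x23=35, contrib = 35<<0 = 35; acc -> 35, shift -> 7
byte 1=0x86: payload=0x06=6, contrib = 6<<7 = 768; acc -> 803, shift -> 14
byte 2=0x50: payload=0x50=80, contrib = 80<<14 = 1310720; acc -> 1311523, shift -> 21

Answer: acc=35 shift=7
acc=803 shift=14
acc=1311523 shift=21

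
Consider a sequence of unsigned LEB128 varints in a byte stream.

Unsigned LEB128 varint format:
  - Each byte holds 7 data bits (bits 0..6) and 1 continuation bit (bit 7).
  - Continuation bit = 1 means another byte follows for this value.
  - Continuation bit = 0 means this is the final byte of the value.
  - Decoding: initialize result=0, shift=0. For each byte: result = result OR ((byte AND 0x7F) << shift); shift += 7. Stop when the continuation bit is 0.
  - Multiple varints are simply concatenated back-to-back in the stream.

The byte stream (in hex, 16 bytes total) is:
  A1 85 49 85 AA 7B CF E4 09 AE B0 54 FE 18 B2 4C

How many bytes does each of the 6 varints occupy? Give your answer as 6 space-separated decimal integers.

  byte[0]=0xA1 cont=1 payload=0x21=33: acc |= 33<<0 -> acc=33 shift=7
  byte[1]=0x85 cont=1 payload=0x05=5: acc |= 5<<7 -> acc=673 shift=14
  byte[2]=0x49 cont=0 payload=0x49=73: acc |= 73<<14 -> acc=1196705 shift=21 [end]
Varint 1: bytes[0:3] = A1 85 49 -> value 1196705 (3 byte(s))
  byte[3]=0x85 cont=1 payload=0x05=5: acc |= 5<<0 -> acc=5 shift=7
  byte[4]=0xAA cont=1 payload=0x2A=42: acc |= 42<<7 -> acc=5381 shift=14
  byte[5]=0x7B cont=0 payload=0x7B=123: acc |= 123<<14 -> acc=2020613 shift=21 [end]
Varint 2: bytes[3:6] = 85 AA 7B -> value 2020613 (3 byte(s))
  byte[6]=0xCF cont=1 payload=0x4F=79: acc |= 79<<0 -> acc=79 shift=7
  byte[7]=0xE4 cont=1 payload=0x64=100: acc |= 100<<7 -> acc=12879 shift=14
  byte[8]=0x09 cont=0 payload=0x09=9: acc |= 9<<14 -> acc=160335 shift=21 [end]
Varint 3: bytes[6:9] = CF E4 09 -> value 160335 (3 byte(s))
  byte[9]=0xAE cont=1 payload=0x2E=46: acc |= 46<<0 -> acc=46 shift=7
  byte[10]=0xB0 cont=1 payload=0x30=48: acc |= 48<<7 -> acc=6190 shift=14
  byte[11]=0x54 cont=0 payload=0x54=84: acc |= 84<<14 -> acc=1382446 shift=21 [end]
Varint 4: bytes[9:12] = AE B0 54 -> value 1382446 (3 byte(s))
  byte[12]=0xFE cont=1 payload=0x7E=126: acc |= 126<<0 -> acc=126 shift=7
  byte[13]=0x18 cont=0 payload=0x18=24: acc |= 24<<7 -> acc=3198 shift=14 [end]
Varint 5: bytes[12:14] = FE 18 -> value 3198 (2 byte(s))
  byte[14]=0xB2 cont=1 payload=0x32=50: acc |= 50<<0 -> acc=50 shift=7
  byte[15]=0x4C cont=0 payload=0x4C=76: acc |= 76<<7 -> acc=9778 shift=14 [end]
Varint 6: bytes[14:16] = B2 4C -> value 9778 (2 byte(s))

Answer: 3 3 3 3 2 2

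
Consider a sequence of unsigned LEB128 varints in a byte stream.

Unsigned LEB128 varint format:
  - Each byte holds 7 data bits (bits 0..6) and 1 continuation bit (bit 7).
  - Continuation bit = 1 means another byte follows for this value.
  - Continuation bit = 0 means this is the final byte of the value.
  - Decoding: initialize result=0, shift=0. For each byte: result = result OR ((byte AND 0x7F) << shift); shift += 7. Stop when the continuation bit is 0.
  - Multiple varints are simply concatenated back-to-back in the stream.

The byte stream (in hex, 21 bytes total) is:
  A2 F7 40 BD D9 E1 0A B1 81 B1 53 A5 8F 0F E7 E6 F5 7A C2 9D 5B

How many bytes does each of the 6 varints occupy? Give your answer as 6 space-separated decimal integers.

  byte[0]=0xA2 cont=1 payload=0x22=34: acc |= 34<<0 -> acc=34 shift=7
  byte[1]=0xF7 cont=1 payload=0x77=119: acc |= 119<<7 -> acc=15266 shift=14
  byte[2]=0x40 cont=0 payload=0x40=64: acc |= 64<<14 -> acc=1063842 shift=21 [end]
Varint 1: bytes[0:3] = A2 F7 40 -> value 1063842 (3 byte(s))
  byte[3]=0xBD cont=1 payload=0x3D=61: acc |= 61<<0 -> acc=61 shift=7
  byte[4]=0xD9 cont=1 payload=0x59=89: acc |= 89<<7 -> acc=11453 shift=14
  byte[5]=0xE1 cont=1 payload=0x61=97: acc |= 97<<14 -> acc=1600701 shift=21
  byte[6]=0x0A cont=0 payload=0x0A=10: acc |= 10<<21 -> acc=22572221 shift=28 [end]
Varint 2: bytes[3:7] = BD D9 E1 0A -> value 22572221 (4 byte(s))
  byte[7]=0xB1 cont=1 payload=0x31=49: acc |= 49<<0 -> acc=49 shift=7
  byte[8]=0x81 cont=1 payload=0x01=1: acc |= 1<<7 -> acc=177 shift=14
  byte[9]=0xB1 cont=1 payload=0x31=49: acc |= 49<<14 -> acc=802993 shift=21
  byte[10]=0x53 cont=0 payload=0x53=83: acc |= 83<<21 -> acc=174866609 shift=28 [end]
Varint 3: bytes[7:11] = B1 81 B1 53 -> value 174866609 (4 byte(s))
  byte[11]=0xA5 cont=1 payload=0x25=37: acc |= 37<<0 -> acc=37 shift=7
  byte[12]=0x8F cont=1 payload=0x0F=15: acc |= 15<<7 -> acc=1957 shift=14
  byte[13]=0x0F cont=0 payload=0x0F=15: acc |= 15<<14 -> acc=247717 shift=21 [end]
Varint 4: bytes[11:14] = A5 8F 0F -> value 247717 (3 byte(s))
  byte[14]=0xE7 cont=1 payload=0x67=103: acc |= 103<<0 -> acc=103 shift=7
  byte[15]=0xE6 cont=1 payload=0x66=102: acc |= 102<<7 -> acc=13159 shift=14
  byte[16]=0xF5 cont=1 payload=0x75=117: acc |= 117<<14 -> acc=1930087 shift=21
  byte[17]=0x7A cont=0 payload=0x7A=122: acc |= 122<<21 -> acc=257782631 shift=28 [end]
Varint 5: bytes[14:18] = E7 E6 F5 7A -> value 257782631 (4 byte(s))
  byte[18]=0xC2 cont=1 payload=0x42=66: acc |= 66<<0 -> acc=66 shift=7
  byte[19]=0x9D cont=1 payload=0x1D=29: acc |= 29<<7 -> acc=3778 shift=14
  byte[20]=0x5B cont=0 payload=0x5B=91: acc |= 91<<14 -> acc=1494722 shift=21 [end]
Varint 6: bytes[18:21] = C2 9D 5B -> value 1494722 (3 byte(s))

Answer: 3 4 4 3 4 3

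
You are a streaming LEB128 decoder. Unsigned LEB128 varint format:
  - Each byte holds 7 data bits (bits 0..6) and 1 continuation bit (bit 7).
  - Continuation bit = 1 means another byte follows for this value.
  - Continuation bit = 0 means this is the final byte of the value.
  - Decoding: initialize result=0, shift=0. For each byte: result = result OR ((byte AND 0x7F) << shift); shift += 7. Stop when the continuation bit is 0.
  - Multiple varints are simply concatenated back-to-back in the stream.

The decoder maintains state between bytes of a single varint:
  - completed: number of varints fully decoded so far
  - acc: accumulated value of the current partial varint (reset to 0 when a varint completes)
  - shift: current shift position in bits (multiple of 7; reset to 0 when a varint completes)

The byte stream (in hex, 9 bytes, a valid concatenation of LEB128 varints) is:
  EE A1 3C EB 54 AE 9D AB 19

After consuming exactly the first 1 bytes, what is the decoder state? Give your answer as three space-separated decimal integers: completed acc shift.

Answer: 0 110 7

Derivation:
byte[0]=0xEE cont=1 payload=0x6E: acc |= 110<<0 -> completed=0 acc=110 shift=7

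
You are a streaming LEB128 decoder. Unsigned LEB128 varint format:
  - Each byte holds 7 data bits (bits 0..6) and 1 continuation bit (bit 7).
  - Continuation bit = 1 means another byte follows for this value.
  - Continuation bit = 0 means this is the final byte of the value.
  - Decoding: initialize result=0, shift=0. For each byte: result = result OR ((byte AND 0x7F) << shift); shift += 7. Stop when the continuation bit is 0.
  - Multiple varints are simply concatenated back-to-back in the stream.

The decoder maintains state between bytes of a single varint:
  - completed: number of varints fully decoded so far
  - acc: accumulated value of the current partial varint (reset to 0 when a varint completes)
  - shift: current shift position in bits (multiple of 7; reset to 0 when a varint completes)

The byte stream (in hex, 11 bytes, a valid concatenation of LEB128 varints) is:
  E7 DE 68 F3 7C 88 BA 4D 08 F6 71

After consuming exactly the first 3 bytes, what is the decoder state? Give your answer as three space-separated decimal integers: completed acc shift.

Answer: 1 0 0

Derivation:
byte[0]=0xE7 cont=1 payload=0x67: acc |= 103<<0 -> completed=0 acc=103 shift=7
byte[1]=0xDE cont=1 payload=0x5E: acc |= 94<<7 -> completed=0 acc=12135 shift=14
byte[2]=0x68 cont=0 payload=0x68: varint #1 complete (value=1716071); reset -> completed=1 acc=0 shift=0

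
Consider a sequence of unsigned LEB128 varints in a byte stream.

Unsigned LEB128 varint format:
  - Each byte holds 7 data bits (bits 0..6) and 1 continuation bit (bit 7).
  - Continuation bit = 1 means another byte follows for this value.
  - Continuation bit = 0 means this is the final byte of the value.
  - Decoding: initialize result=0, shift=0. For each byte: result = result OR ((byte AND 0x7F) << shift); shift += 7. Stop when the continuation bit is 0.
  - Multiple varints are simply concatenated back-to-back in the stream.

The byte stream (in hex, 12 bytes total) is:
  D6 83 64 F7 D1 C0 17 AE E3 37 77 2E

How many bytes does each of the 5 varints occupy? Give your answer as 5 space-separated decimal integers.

Answer: 3 4 3 1 1

Derivation:
  byte[0]=0xD6 cont=1 payload=0x56=86: acc |= 86<<0 -> acc=86 shift=7
  byte[1]=0x83 cont=1 payload=0x03=3: acc |= 3<<7 -> acc=470 shift=14
  byte[2]=0x64 cont=0 payload=0x64=100: acc |= 100<<14 -> acc=1638870 shift=21 [end]
Varint 1: bytes[0:3] = D6 83 64 -> value 1638870 (3 byte(s))
  byte[3]=0xF7 cont=1 payload=0x77=119: acc |= 119<<0 -> acc=119 shift=7
  byte[4]=0xD1 cont=1 payload=0x51=81: acc |= 81<<7 -> acc=10487 shift=14
  byte[5]=0xC0 cont=1 payload=0x40=64: acc |= 64<<14 -> acc=1059063 shift=21
  byte[6]=0x17 cont=0 payload=0x17=23: acc |= 23<<21 -> acc=49293559 shift=28 [end]
Varint 2: bytes[3:7] = F7 D1 C0 17 -> value 49293559 (4 byte(s))
  byte[7]=0xAE cont=1 payload=0x2E=46: acc |= 46<<0 -> acc=46 shift=7
  byte[8]=0xE3 cont=1 payload=0x63=99: acc |= 99<<7 -> acc=12718 shift=14
  byte[9]=0x37 cont=0 payload=0x37=55: acc |= 55<<14 -> acc=913838 shift=21 [end]
Varint 3: bytes[7:10] = AE E3 37 -> value 913838 (3 byte(s))
  byte[10]=0x77 cont=0 payload=0x77=119: acc |= 119<<0 -> acc=119 shift=7 [end]
Varint 4: bytes[10:11] = 77 -> value 119 (1 byte(s))
  byte[11]=0x2E cont=0 payload=0x2E=46: acc |= 46<<0 -> acc=46 shift=7 [end]
Varint 5: bytes[11:12] = 2E -> value 46 (1 byte(s))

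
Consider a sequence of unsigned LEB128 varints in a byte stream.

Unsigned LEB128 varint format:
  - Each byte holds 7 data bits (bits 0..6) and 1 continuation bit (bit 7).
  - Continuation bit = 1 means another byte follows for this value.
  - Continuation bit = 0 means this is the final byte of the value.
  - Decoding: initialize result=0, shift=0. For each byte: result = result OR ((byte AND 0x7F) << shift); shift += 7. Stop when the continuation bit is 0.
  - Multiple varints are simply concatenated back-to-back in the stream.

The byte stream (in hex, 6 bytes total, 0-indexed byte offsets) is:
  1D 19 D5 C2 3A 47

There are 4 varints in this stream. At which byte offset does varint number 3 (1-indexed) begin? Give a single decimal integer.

  byte[0]=0x1D cont=0 payload=0x1D=29: acc |= 29<<0 -> acc=29 shift=7 [end]
Varint 1: bytes[0:1] = 1D -> value 29 (1 byte(s))
  byte[1]=0x19 cont=0 payload=0x19=25: acc |= 25<<0 -> acc=25 shift=7 [end]
Varint 2: bytes[1:2] = 19 -> value 25 (1 byte(s))
  byte[2]=0xD5 cont=1 payload=0x55=85: acc |= 85<<0 -> acc=85 shift=7
  byte[3]=0xC2 cont=1 payload=0x42=66: acc |= 66<<7 -> acc=8533 shift=14
  byte[4]=0x3A cont=0 payload=0x3A=58: acc |= 58<<14 -> acc=958805 shift=21 [end]
Varint 3: bytes[2:5] = D5 C2 3A -> value 958805 (3 byte(s))
  byte[5]=0x47 cont=0 payload=0x47=71: acc |= 71<<0 -> acc=71 shift=7 [end]
Varint 4: bytes[5:6] = 47 -> value 71 (1 byte(s))

Answer: 2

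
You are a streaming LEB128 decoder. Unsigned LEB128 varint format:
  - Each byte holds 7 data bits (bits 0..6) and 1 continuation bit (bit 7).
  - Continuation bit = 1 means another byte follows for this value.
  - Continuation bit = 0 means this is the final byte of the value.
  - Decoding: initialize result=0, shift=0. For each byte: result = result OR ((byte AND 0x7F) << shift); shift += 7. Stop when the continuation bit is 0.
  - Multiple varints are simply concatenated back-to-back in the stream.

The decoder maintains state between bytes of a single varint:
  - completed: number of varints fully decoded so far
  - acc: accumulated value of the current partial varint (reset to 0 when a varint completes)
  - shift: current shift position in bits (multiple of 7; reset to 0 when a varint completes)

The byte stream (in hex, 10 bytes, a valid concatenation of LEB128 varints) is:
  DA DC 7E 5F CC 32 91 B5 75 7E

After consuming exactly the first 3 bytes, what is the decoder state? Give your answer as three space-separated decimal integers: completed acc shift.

byte[0]=0xDA cont=1 payload=0x5A: acc |= 90<<0 -> completed=0 acc=90 shift=7
byte[1]=0xDC cont=1 payload=0x5C: acc |= 92<<7 -> completed=0 acc=11866 shift=14
byte[2]=0x7E cont=0 payload=0x7E: varint #1 complete (value=2076250); reset -> completed=1 acc=0 shift=0

Answer: 1 0 0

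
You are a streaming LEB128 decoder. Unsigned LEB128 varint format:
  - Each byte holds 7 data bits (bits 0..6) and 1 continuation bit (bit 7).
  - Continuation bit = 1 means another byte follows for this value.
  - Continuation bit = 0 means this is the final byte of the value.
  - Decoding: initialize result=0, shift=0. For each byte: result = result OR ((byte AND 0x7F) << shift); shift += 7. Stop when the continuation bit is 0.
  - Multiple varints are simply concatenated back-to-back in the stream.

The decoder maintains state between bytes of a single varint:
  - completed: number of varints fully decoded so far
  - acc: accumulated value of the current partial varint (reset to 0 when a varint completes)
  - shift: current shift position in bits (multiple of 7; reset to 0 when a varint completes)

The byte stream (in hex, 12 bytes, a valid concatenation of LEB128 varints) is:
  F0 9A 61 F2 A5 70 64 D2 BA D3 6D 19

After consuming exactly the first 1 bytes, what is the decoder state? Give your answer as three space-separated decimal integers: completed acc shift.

Answer: 0 112 7

Derivation:
byte[0]=0xF0 cont=1 payload=0x70: acc |= 112<<0 -> completed=0 acc=112 shift=7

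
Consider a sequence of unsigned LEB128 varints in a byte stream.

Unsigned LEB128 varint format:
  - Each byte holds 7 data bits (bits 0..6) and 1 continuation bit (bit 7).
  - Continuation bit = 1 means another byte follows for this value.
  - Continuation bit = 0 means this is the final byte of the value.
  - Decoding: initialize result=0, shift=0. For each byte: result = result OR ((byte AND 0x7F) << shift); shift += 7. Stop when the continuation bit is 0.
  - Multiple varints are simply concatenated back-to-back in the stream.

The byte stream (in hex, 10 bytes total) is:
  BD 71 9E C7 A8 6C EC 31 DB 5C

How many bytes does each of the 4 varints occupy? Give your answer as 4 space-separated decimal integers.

  byte[0]=0xBD cont=1 payload=0x3D=61: acc |= 61<<0 -> acc=61 shift=7
  byte[1]=0x71 cont=0 payload=0x71=113: acc |= 113<<7 -> acc=14525 shift=14 [end]
Varint 1: bytes[0:2] = BD 71 -> value 14525 (2 byte(s))
  byte[2]=0x9E cont=1 payload=0x1E=30: acc |= 30<<0 -> acc=30 shift=7
  byte[3]=0xC7 cont=1 payload=0x47=71: acc |= 71<<7 -> acc=9118 shift=14
  byte[4]=0xA8 cont=1 payload=0x28=40: acc |= 40<<14 -> acc=664478 shift=21
  byte[5]=0x6C cont=0 payload=0x6C=108: acc |= 108<<21 -> acc=227156894 shift=28 [end]
Varint 2: bytes[2:6] = 9E C7 A8 6C -> value 227156894 (4 byte(s))
  byte[6]=0xEC cont=1 payload=0x6C=108: acc |= 108<<0 -> acc=108 shift=7
  byte[7]=0x31 cont=0 payload=0x31=49: acc |= 49<<7 -> acc=6380 shift=14 [end]
Varint 3: bytes[6:8] = EC 31 -> value 6380 (2 byte(s))
  byte[8]=0xDB cont=1 payload=0x5B=91: acc |= 91<<0 -> acc=91 shift=7
  byte[9]=0x5C cont=0 payload=0x5C=92: acc |= 92<<7 -> acc=11867 shift=14 [end]
Varint 4: bytes[8:10] = DB 5C -> value 11867 (2 byte(s))

Answer: 2 4 2 2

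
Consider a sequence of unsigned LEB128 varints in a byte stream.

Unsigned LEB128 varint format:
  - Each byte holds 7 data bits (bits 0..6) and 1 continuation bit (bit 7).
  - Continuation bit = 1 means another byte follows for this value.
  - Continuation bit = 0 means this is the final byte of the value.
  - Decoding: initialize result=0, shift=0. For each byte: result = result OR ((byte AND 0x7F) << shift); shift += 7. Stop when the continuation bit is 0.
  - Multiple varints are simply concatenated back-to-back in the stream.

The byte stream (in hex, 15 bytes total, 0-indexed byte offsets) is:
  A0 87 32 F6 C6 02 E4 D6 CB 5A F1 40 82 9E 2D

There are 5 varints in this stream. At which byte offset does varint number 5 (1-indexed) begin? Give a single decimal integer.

Answer: 12

Derivation:
  byte[0]=0xA0 cont=1 payload=0x20=32: acc |= 32<<0 -> acc=32 shift=7
  byte[1]=0x87 cont=1 payload=0x07=7: acc |= 7<<7 -> acc=928 shift=14
  byte[2]=0x32 cont=0 payload=0x32=50: acc |= 50<<14 -> acc=820128 shift=21 [end]
Varint 1: bytes[0:3] = A0 87 32 -> value 820128 (3 byte(s))
  byte[3]=0xF6 cont=1 payload=0x76=118: acc |= 118<<0 -> acc=118 shift=7
  byte[4]=0xC6 cont=1 payload=0x46=70: acc |= 70<<7 -> acc=9078 shift=14
  byte[5]=0x02 cont=0 payload=0x02=2: acc |= 2<<14 -> acc=41846 shift=21 [end]
Varint 2: bytes[3:6] = F6 C6 02 -> value 41846 (3 byte(s))
  byte[6]=0xE4 cont=1 payload=0x64=100: acc |= 100<<0 -> acc=100 shift=7
  byte[7]=0xD6 cont=1 payload=0x56=86: acc |= 86<<7 -> acc=11108 shift=14
  byte[8]=0xCB cont=1 payload=0x4B=75: acc |= 75<<14 -> acc=1239908 shift=21
  byte[9]=0x5A cont=0 payload=0x5A=90: acc |= 90<<21 -> acc=189983588 shift=28 [end]
Varint 3: bytes[6:10] = E4 D6 CB 5A -> value 189983588 (4 byte(s))
  byte[10]=0xF1 cont=1 payload=0x71=113: acc |= 113<<0 -> acc=113 shift=7
  byte[11]=0x40 cont=0 payload=0x40=64: acc |= 64<<7 -> acc=8305 shift=14 [end]
Varint 4: bytes[10:12] = F1 40 -> value 8305 (2 byte(s))
  byte[12]=0x82 cont=1 payload=0x02=2: acc |= 2<<0 -> acc=2 shift=7
  byte[13]=0x9E cont=1 payload=0x1E=30: acc |= 30<<7 -> acc=3842 shift=14
  byte[14]=0x2D cont=0 payload=0x2D=45: acc |= 45<<14 -> acc=741122 shift=21 [end]
Varint 5: bytes[12:15] = 82 9E 2D -> value 741122 (3 byte(s))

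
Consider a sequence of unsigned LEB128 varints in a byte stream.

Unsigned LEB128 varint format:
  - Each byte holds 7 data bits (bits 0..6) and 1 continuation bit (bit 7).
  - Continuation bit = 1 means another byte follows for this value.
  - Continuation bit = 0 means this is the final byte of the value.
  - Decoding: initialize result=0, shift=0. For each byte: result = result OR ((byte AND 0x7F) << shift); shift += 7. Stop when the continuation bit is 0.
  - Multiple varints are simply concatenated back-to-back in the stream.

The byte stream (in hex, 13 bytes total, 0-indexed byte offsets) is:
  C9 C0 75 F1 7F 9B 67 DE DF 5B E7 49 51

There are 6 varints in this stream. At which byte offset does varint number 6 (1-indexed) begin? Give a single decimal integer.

Answer: 12

Derivation:
  byte[0]=0xC9 cont=1 payload=0x49=73: acc |= 73<<0 -> acc=73 shift=7
  byte[1]=0xC0 cont=1 payload=0x40=64: acc |= 64<<7 -> acc=8265 shift=14
  byte[2]=0x75 cont=0 payload=0x75=117: acc |= 117<<14 -> acc=1925193 shift=21 [end]
Varint 1: bytes[0:3] = C9 C0 75 -> value 1925193 (3 byte(s))
  byte[3]=0xF1 cont=1 payload=0x71=113: acc |= 113<<0 -> acc=113 shift=7
  byte[4]=0x7F cont=0 payload=0x7F=127: acc |= 127<<7 -> acc=16369 shift=14 [end]
Varint 2: bytes[3:5] = F1 7F -> value 16369 (2 byte(s))
  byte[5]=0x9B cont=1 payload=0x1B=27: acc |= 27<<0 -> acc=27 shift=7
  byte[6]=0x67 cont=0 payload=0x67=103: acc |= 103<<7 -> acc=13211 shift=14 [end]
Varint 3: bytes[5:7] = 9B 67 -> value 13211 (2 byte(s))
  byte[7]=0xDE cont=1 payload=0x5E=94: acc |= 94<<0 -> acc=94 shift=7
  byte[8]=0xDF cont=1 payload=0x5F=95: acc |= 95<<7 -> acc=12254 shift=14
  byte[9]=0x5B cont=0 payload=0x5B=91: acc |= 91<<14 -> acc=1503198 shift=21 [end]
Varint 4: bytes[7:10] = DE DF 5B -> value 1503198 (3 byte(s))
  byte[10]=0xE7 cont=1 payload=0x67=103: acc |= 103<<0 -> acc=103 shift=7
  byte[11]=0x49 cont=0 payload=0x49=73: acc |= 73<<7 -> acc=9447 shift=14 [end]
Varint 5: bytes[10:12] = E7 49 -> value 9447 (2 byte(s))
  byte[12]=0x51 cont=0 payload=0x51=81: acc |= 81<<0 -> acc=81 shift=7 [end]
Varint 6: bytes[12:13] = 51 -> value 81 (1 byte(s))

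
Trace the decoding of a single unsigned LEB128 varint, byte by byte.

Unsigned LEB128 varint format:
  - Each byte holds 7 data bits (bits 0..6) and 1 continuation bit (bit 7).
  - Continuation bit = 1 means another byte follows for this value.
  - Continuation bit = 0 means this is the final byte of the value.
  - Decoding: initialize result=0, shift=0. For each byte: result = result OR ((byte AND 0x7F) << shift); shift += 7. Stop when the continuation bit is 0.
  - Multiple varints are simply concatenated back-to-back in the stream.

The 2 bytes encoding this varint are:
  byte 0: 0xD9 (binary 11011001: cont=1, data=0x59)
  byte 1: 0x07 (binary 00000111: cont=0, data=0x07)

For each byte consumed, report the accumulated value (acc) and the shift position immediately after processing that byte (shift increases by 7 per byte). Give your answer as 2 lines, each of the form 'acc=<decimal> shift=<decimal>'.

byte 0=0xD9: payload=0x59=89, contrib = 89<<0 = 89; acc -> 89, shift -> 7
byte 1=0x07: payload=0x07=7, contrib = 7<<7 = 896; acc -> 985, shift -> 14

Answer: acc=89 shift=7
acc=985 shift=14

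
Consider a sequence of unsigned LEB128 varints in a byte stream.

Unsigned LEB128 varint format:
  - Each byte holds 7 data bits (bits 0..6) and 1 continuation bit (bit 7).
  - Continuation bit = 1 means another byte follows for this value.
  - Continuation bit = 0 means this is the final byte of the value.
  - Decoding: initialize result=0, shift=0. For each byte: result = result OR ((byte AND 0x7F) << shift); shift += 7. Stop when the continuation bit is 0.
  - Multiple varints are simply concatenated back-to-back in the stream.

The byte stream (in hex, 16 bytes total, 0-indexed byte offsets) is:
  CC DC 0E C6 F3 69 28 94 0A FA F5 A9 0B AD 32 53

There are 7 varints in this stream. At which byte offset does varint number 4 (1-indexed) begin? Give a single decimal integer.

Answer: 7

Derivation:
  byte[0]=0xCC cont=1 payload=0x4C=76: acc |= 76<<0 -> acc=76 shift=7
  byte[1]=0xDC cont=1 payload=0x5C=92: acc |= 92<<7 -> acc=11852 shift=14
  byte[2]=0x0E cont=0 payload=0x0E=14: acc |= 14<<14 -> acc=241228 shift=21 [end]
Varint 1: bytes[0:3] = CC DC 0E -> value 241228 (3 byte(s))
  byte[3]=0xC6 cont=1 payload=0x46=70: acc |= 70<<0 -> acc=70 shift=7
  byte[4]=0xF3 cont=1 payload=0x73=115: acc |= 115<<7 -> acc=14790 shift=14
  byte[5]=0x69 cont=0 payload=0x69=105: acc |= 105<<14 -> acc=1735110 shift=21 [end]
Varint 2: bytes[3:6] = C6 F3 69 -> value 1735110 (3 byte(s))
  byte[6]=0x28 cont=0 payload=0x28=40: acc |= 40<<0 -> acc=40 shift=7 [end]
Varint 3: bytes[6:7] = 28 -> value 40 (1 byte(s))
  byte[7]=0x94 cont=1 payload=0x14=20: acc |= 20<<0 -> acc=20 shift=7
  byte[8]=0x0A cont=0 payload=0x0A=10: acc |= 10<<7 -> acc=1300 shift=14 [end]
Varint 4: bytes[7:9] = 94 0A -> value 1300 (2 byte(s))
  byte[9]=0xFA cont=1 payload=0x7A=122: acc |= 122<<0 -> acc=122 shift=7
  byte[10]=0xF5 cont=1 payload=0x75=117: acc |= 117<<7 -> acc=15098 shift=14
  byte[11]=0xA9 cont=1 payload=0x29=41: acc |= 41<<14 -> acc=686842 shift=21
  byte[12]=0x0B cont=0 payload=0x0B=11: acc |= 11<<21 -> acc=23755514 shift=28 [end]
Varint 5: bytes[9:13] = FA F5 A9 0B -> value 23755514 (4 byte(s))
  byte[13]=0xAD cont=1 payload=0x2D=45: acc |= 45<<0 -> acc=45 shift=7
  byte[14]=0x32 cont=0 payload=0x32=50: acc |= 50<<7 -> acc=6445 shift=14 [end]
Varint 6: bytes[13:15] = AD 32 -> value 6445 (2 byte(s))
  byte[15]=0x53 cont=0 payload=0x53=83: acc |= 83<<0 -> acc=83 shift=7 [end]
Varint 7: bytes[15:16] = 53 -> value 83 (1 byte(s))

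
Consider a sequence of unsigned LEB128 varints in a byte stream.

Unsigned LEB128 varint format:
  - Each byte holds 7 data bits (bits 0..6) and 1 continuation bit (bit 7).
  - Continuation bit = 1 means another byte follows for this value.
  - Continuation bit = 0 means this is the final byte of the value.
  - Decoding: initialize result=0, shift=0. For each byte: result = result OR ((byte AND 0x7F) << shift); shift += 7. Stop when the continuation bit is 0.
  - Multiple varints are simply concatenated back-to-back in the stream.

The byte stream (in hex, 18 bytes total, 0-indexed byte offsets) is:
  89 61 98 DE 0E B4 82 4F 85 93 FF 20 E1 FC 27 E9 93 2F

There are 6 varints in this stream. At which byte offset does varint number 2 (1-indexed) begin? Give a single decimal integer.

  byte[0]=0x89 cont=1 payload=0x09=9: acc |= 9<<0 -> acc=9 shift=7
  byte[1]=0x61 cont=0 payload=0x61=97: acc |= 97<<7 -> acc=12425 shift=14 [end]
Varint 1: bytes[0:2] = 89 61 -> value 12425 (2 byte(s))
  byte[2]=0x98 cont=1 payload=0x18=24: acc |= 24<<0 -> acc=24 shift=7
  byte[3]=0xDE cont=1 payload=0x5E=94: acc |= 94<<7 -> acc=12056 shift=14
  byte[4]=0x0E cont=0 payload=0x0E=14: acc |= 14<<14 -> acc=241432 shift=21 [end]
Varint 2: bytes[2:5] = 98 DE 0E -> value 241432 (3 byte(s))
  byte[5]=0xB4 cont=1 payload=0x34=52: acc |= 52<<0 -> acc=52 shift=7
  byte[6]=0x82 cont=1 payload=0x02=2: acc |= 2<<7 -> acc=308 shift=14
  byte[7]=0x4F cont=0 payload=0x4F=79: acc |= 79<<14 -> acc=1294644 shift=21 [end]
Varint 3: bytes[5:8] = B4 82 4F -> value 1294644 (3 byte(s))
  byte[8]=0x85 cont=1 payload=0x05=5: acc |= 5<<0 -> acc=5 shift=7
  byte[9]=0x93 cont=1 payload=0x13=19: acc |= 19<<7 -> acc=2437 shift=14
  byte[10]=0xFF cont=1 payload=0x7F=127: acc |= 127<<14 -> acc=2083205 shift=21
  byte[11]=0x20 cont=0 payload=0x20=32: acc |= 32<<21 -> acc=69192069 shift=28 [end]
Varint 4: bytes[8:12] = 85 93 FF 20 -> value 69192069 (4 byte(s))
  byte[12]=0xE1 cont=1 payload=0x61=97: acc |= 97<<0 -> acc=97 shift=7
  byte[13]=0xFC cont=1 payload=0x7C=124: acc |= 124<<7 -> acc=15969 shift=14
  byte[14]=0x27 cont=0 payload=0x27=39: acc |= 39<<14 -> acc=654945 shift=21 [end]
Varint 5: bytes[12:15] = E1 FC 27 -> value 654945 (3 byte(s))
  byte[15]=0xE9 cont=1 payload=0x69=105: acc |= 105<<0 -> acc=105 shift=7
  byte[16]=0x93 cont=1 payload=0x13=19: acc |= 19<<7 -> acc=2537 shift=14
  byte[17]=0x2F cont=0 payload=0x2F=47: acc |= 47<<14 -> acc=772585 shift=21 [end]
Varint 6: bytes[15:18] = E9 93 2F -> value 772585 (3 byte(s))

Answer: 2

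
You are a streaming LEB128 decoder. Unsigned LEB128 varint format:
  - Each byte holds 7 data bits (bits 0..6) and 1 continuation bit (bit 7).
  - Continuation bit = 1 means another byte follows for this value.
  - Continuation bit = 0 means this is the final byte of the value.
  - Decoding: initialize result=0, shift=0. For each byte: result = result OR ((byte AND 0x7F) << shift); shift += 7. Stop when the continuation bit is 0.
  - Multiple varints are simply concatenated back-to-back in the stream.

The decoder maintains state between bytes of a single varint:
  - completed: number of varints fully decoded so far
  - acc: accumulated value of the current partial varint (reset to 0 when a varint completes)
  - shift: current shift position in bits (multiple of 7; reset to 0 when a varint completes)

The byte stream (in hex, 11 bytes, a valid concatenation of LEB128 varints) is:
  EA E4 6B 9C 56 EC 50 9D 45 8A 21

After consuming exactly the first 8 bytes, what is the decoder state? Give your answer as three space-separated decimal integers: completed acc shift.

Answer: 3 29 7

Derivation:
byte[0]=0xEA cont=1 payload=0x6A: acc |= 106<<0 -> completed=0 acc=106 shift=7
byte[1]=0xE4 cont=1 payload=0x64: acc |= 100<<7 -> completed=0 acc=12906 shift=14
byte[2]=0x6B cont=0 payload=0x6B: varint #1 complete (value=1765994); reset -> completed=1 acc=0 shift=0
byte[3]=0x9C cont=1 payload=0x1C: acc |= 28<<0 -> completed=1 acc=28 shift=7
byte[4]=0x56 cont=0 payload=0x56: varint #2 complete (value=11036); reset -> completed=2 acc=0 shift=0
byte[5]=0xEC cont=1 payload=0x6C: acc |= 108<<0 -> completed=2 acc=108 shift=7
byte[6]=0x50 cont=0 payload=0x50: varint #3 complete (value=10348); reset -> completed=3 acc=0 shift=0
byte[7]=0x9D cont=1 payload=0x1D: acc |= 29<<0 -> completed=3 acc=29 shift=7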